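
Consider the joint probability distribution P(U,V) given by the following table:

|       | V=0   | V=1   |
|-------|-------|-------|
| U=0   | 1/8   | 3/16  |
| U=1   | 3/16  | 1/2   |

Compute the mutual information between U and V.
Marginal P(U) (row sums):
  P(U=0) = 1/8 + 3/16 = 5/16
  P(U=1) = 3/16 + 1/2 = 11/16
Marginal P(V) (column sums):
  P(V=0) = 1/8 + 3/16 = 5/16
  P(V=1) = 3/16 + 1/2 = 11/16

H(U) = -[(5/16)·log₂(5/16) + (11/16)·log₂(11/16)]
  = 0.5244 + 0.3716
  = 0.8960 bits
H(V) = -[(5/16)·log₂(5/16) + (11/16)·log₂(11/16)]
  = 0.5244 + 0.3716
  = 0.8960 bits
H(U,V) = -[(1/8)·log₂(1/8) + (3/16)·log₂(3/16) + (3/16)·log₂(3/16) + (1/2)·log₂(1/2)]
  = 0.3750 + 0.4528 + 0.4528 + 0.5000
  = 1.7806 bits

I(U;V) = H(U) + H(V) - H(U,V)
  = 0.8960 + 0.8960 - 1.7806
  = 0.0114 bits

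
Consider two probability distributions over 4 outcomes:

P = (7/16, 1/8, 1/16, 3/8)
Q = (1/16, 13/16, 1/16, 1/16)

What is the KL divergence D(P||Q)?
D(P||Q) = Σ P(i) log₂(P(i)/Q(i))
  i=0: (7/16) × log₂((7/16)/(1/16)) = (7/16) × log₂(7) = 1.2282
  i=1: (1/8) × log₂((1/8)/(13/16)) = (1/8) × log₂(2/13) = -0.3376
  i=2: (1/16) × log₂((1/16)/(1/16)) = (1/16) × log₂(1) = 0.0000
  i=3: (3/8) × log₂((3/8)/(1/16)) = (3/8) × log₂(6) = 0.9694
D(P||Q) = 1.2282 - 0.3376 + 0.0000 + 0.9694
  = 1.8600 bits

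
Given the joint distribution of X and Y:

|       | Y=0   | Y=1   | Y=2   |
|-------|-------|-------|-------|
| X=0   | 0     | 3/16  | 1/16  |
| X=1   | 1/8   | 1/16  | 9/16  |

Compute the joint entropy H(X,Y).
H(X,Y) = -Σ P(X,Y) log₂ P(X,Y), summed over the non-zero cells:
H(X,Y) = -[(3/16)·log₂(3/16) + (1/16)·log₂(1/16) + (1/8)·log₂(1/8) + (1/16)·log₂(1/16) + (9/16)·log₂(9/16)]
  = 0.4528 + 0.2500 + 0.3750 + 0.2500 + 0.4669
  = 1.7947 bits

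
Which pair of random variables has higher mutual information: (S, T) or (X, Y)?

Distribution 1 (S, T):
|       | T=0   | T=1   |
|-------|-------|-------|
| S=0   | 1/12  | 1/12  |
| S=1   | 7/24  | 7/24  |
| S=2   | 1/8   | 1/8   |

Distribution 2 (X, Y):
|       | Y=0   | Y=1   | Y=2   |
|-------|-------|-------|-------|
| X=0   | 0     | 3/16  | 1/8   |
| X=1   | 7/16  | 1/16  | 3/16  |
Distribution 1 (S, T):
Marginal P(S) (row sums):
  P(S=0) = 1/12 + 1/12 = 1/6
  P(S=1) = 7/24 + 7/24 = 7/12
  P(S=2) = 1/8 + 1/8 = 1/4
Marginal P(T) (column sums):
  P(T=0) = 1/12 + 7/24 + 1/8 = 1/2
  P(T=1) = 1/12 + 7/24 + 1/8 = 1/2

H(S) = -[(1/6)·log₂(1/6) + (7/12)·log₂(7/12) + (1/4)·log₂(1/4)]
  = 0.4308 + 0.4536 + 0.5000
  = 1.3844 bits
H(T) = -[(1/2)·log₂(1/2) + (1/2)·log₂(1/2)]
  = 0.5000 + 0.5000
  = 1.0000 bits
H(S,T) = -[(1/12)·log₂(1/12) + (1/12)·log₂(1/12) + (7/24)·log₂(7/24) + (7/24)·log₂(7/24) + (1/8)·log₂(1/8) + (1/8)·log₂(1/8)]
  = 0.2987 + 0.2987 + 0.5185 + 0.5185 + 0.3750 + 0.3750
  = 2.3844 bits

I(S;T) = H(S) + H(T) - H(S,T)
  = 1.3844 + 1.0000 - 2.3844
  = 0.0000 bits

Distribution 2 (X, Y):
Marginal P(X) (row sums):
  P(X=0) = 0 + 3/16 + 1/8 = 5/16
  P(X=1) = 7/16 + 1/16 + 3/16 = 11/16
Marginal P(Y) (column sums):
  P(Y=0) = 0 + 7/16 = 7/16
  P(Y=1) = 3/16 + 1/16 = 1/4
  P(Y=2) = 1/8 + 3/16 = 5/16

H(X) = -[(5/16)·log₂(5/16) + (11/16)·log₂(11/16)]
  = 0.5244 + 0.3716
  = 0.8960 bits
H(Y) = -[(7/16)·log₂(7/16) + (1/4)·log₂(1/4) + (5/16)·log₂(5/16)]
  = 0.5218 + 0.5000 + 0.5244
  = 1.5462 bits
H(X,Y) = -[(3/16)·log₂(3/16) + (1/8)·log₂(1/8) + (7/16)·log₂(7/16) + (1/16)·log₂(1/16) + (3/16)·log₂(3/16)]
  = 0.4528 + 0.3750 + 0.5218 + 0.2500 + 0.4528
  = 2.0524 bits

I(X;Y) = H(X) + H(Y) - H(X,Y)
  = 0.8960 + 1.5462 - 2.0524
  = 0.3898 bits

I(X;Y) = 0.3898 bits > I(S;T) = 0.0000 bits, so (X, Y) has the higher mutual information (stronger dependence).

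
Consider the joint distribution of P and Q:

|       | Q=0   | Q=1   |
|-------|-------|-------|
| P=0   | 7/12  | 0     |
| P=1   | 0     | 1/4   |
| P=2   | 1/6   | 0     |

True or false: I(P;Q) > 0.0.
Marginal P(P) (row sums):
  P(P=0) = 7/12 + 0 = 7/12
  P(P=1) = 0 + 1/4 = 1/4
  P(P=2) = 1/6 + 0 = 1/6
Marginal P(Q) (column sums):
  P(Q=0) = 7/12 + 0 + 1/6 = 3/4
  P(Q=1) = 0 + 1/4 + 0 = 1/4

H(P) = -[(7/12)·log₂(7/12) + (1/4)·log₂(1/4) + (1/6)·log₂(1/6)]
  = 0.4536 + 0.5000 + 0.4308
  = 1.3844 bits
H(Q) = -[(3/4)·log₂(3/4) + (1/4)·log₂(1/4)]
  = 0.3113 + 0.5000
  = 0.8113 bits
H(P,Q) = -[(7/12)·log₂(7/12) + (1/4)·log₂(1/4) + (1/6)·log₂(1/6)]
  = 0.4536 + 0.5000 + 0.4308
  = 1.3844 bits

I(P;Q) = H(P) + H(Q) - H(P,Q)
  = 1.3844 + 0.8113 - 1.3844
  = 0.8113 bits

True. I(P;Q) = 0.8113 bits, which is > 0.0 bits.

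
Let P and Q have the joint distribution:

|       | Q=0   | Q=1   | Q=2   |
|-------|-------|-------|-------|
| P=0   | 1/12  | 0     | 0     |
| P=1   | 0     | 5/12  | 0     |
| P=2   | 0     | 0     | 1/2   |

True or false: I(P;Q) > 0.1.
Marginal P(P) (row sums):
  P(P=0) = 1/12 + 0 + 0 = 1/12
  P(P=1) = 0 + 5/12 + 0 = 5/12
  P(P=2) = 0 + 0 + 1/2 = 1/2
Marginal P(Q) (column sums):
  P(Q=0) = 1/12 + 0 + 0 = 1/12
  P(Q=1) = 0 + 5/12 + 0 = 5/12
  P(Q=2) = 0 + 0 + 1/2 = 1/2

H(P) = -[(1/12)·log₂(1/12) + (5/12)·log₂(5/12) + (1/2)·log₂(1/2)]
  = 0.2987 + 0.5263 + 0.5000
  = 1.3250 bits
H(Q) = -[(1/12)·log₂(1/12) + (5/12)·log₂(5/12) + (1/2)·log₂(1/2)]
  = 0.2987 + 0.5263 + 0.5000
  = 1.3250 bits
H(P,Q) = -[(1/12)·log₂(1/12) + (5/12)·log₂(5/12) + (1/2)·log₂(1/2)]
  = 0.2987 + 0.5263 + 0.5000
  = 1.3250 bits

I(P;Q) = H(P) + H(Q) - H(P,Q)
  = 1.3250 + 1.3250 - 1.3250
  = 1.3250 bits

True. I(P;Q) = 1.3250 bits, which is > 0.1 bits.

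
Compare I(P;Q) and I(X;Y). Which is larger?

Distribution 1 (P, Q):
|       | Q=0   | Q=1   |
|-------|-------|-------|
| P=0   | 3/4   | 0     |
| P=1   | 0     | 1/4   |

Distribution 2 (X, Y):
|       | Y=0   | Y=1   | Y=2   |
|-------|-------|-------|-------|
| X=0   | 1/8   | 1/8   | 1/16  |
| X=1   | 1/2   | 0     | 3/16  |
Distribution 1 (P, Q):
Marginal P(P) (row sums):
  P(P=0) = 3/4 + 0 = 3/4
  P(P=1) = 0 + 1/4 = 1/4
Marginal P(Q) (column sums):
  P(Q=0) = 3/4 + 0 = 3/4
  P(Q=1) = 0 + 1/4 = 1/4

H(P) = -[(3/4)·log₂(3/4) + (1/4)·log₂(1/4)]
  = 0.3113 + 0.5000
  = 0.8113 bits
H(Q) = -[(3/4)·log₂(3/4) + (1/4)·log₂(1/4)]
  = 0.3113 + 0.5000
  = 0.8113 bits
H(P,Q) = -[(3/4)·log₂(3/4) + (1/4)·log₂(1/4)]
  = 0.3113 + 0.5000
  = 0.8113 bits

I(P;Q) = H(P) + H(Q) - H(P,Q)
  = 0.8113 + 0.8113 - 0.8113
  = 0.8113 bits

Distribution 2 (X, Y):
Marginal P(X) (row sums):
  P(X=0) = 1/8 + 1/8 + 1/16 = 5/16
  P(X=1) = 1/2 + 0 + 3/16 = 11/16
Marginal P(Y) (column sums):
  P(Y=0) = 1/8 + 1/2 = 5/8
  P(Y=1) = 1/8 + 0 = 1/8
  P(Y=2) = 1/16 + 3/16 = 1/4

H(X) = -[(5/16)·log₂(5/16) + (11/16)·log₂(11/16)]
  = 0.5244 + 0.3716
  = 0.8960 bits
H(Y) = -[(5/8)·log₂(5/8) + (1/8)·log₂(1/8) + (1/4)·log₂(1/4)]
  = 0.4238 + 0.3750 + 0.5000
  = 1.2988 bits
H(X,Y) = -[(1/8)·log₂(1/8) + (1/8)·log₂(1/8) + (1/16)·log₂(1/16) + (1/2)·log₂(1/2) + (3/16)·log₂(3/16)]
  = 0.3750 + 0.3750 + 0.2500 + 0.5000 + 0.4528
  = 1.9528 bits

I(X;Y) = H(X) + H(Y) - H(X,Y)
  = 0.8960 + 1.2988 - 1.9528
  = 0.2420 bits

I(P;Q) = 0.8113 bits > I(X;Y) = 0.2420 bits, so (P, Q) has the higher mutual information (stronger dependence).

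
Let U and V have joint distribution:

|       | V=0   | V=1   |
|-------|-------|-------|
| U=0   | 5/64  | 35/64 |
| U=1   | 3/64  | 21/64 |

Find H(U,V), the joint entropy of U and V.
H(U,V) = -Σ P(U,V) log₂ P(U,V), summed over the non-zero cells:
H(U,V) = -[(5/64)·log₂(5/64) + (35/64)·log₂(35/64) + (3/64)·log₂(3/64) + (21/64)·log₂(21/64)]
  = 0.2873 + 0.4762 + 0.2070 + 0.5275
  = 1.4980 bits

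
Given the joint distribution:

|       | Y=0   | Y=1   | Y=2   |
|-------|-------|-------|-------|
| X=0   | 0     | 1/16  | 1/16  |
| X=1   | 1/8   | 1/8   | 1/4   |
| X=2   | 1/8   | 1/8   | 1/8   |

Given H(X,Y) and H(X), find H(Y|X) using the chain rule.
From the chain rule: H(X,Y) = H(X) + H(Y|X)
Therefore: H(Y|X) = H(X,Y) - H(X)

H(X,Y) = -[(1/16)·log₂(1/16) + (1/16)·log₂(1/16) + (1/8)·log₂(1/8) + (1/8)·log₂(1/8) + (1/4)·log₂(1/4) + (1/8)·log₂(1/8) + (1/8)·log₂(1/8) + (1/8)·log₂(1/8)]
  = 0.2500 + 0.2500 + 0.3750 + 0.3750 + 0.5000 + 0.3750 + 0.3750 + 0.3750
  = 2.8750 bits
Marginal P(X) (row sums):
  P(X=0) = 0 + 1/16 + 1/16 = 1/8
  P(X=1) = 1/8 + 1/8 + 1/4 = 1/2
  P(X=2) = 1/8 + 1/8 + 1/8 = 3/8
H(X) = -[(1/8)·log₂(1/8) + (1/2)·log₂(1/2) + (3/8)·log₂(3/8)]
  = 0.3750 + 0.5000 + 0.5306
  = 1.4056 bits

H(Y|X) = 2.8750 - 1.4056 = 1.4694 bits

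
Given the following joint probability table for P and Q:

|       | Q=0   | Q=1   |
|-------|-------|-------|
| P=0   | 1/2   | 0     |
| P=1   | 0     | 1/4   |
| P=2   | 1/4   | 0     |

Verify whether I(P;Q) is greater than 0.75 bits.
Marginal P(P) (row sums):
  P(P=0) = 1/2 + 0 = 1/2
  P(P=1) = 0 + 1/4 = 1/4
  P(P=2) = 1/4 + 0 = 1/4
Marginal P(Q) (column sums):
  P(Q=0) = 1/2 + 0 + 1/4 = 3/4
  P(Q=1) = 0 + 1/4 + 0 = 1/4

H(P) = -[(1/2)·log₂(1/2) + (1/4)·log₂(1/4) + (1/4)·log₂(1/4)]
  = 0.5000 + 0.5000 + 0.5000
  = 1.5000 bits
H(Q) = -[(3/4)·log₂(3/4) + (1/4)·log₂(1/4)]
  = 0.3113 + 0.5000
  = 0.8113 bits
H(P,Q) = -[(1/2)·log₂(1/2) + (1/4)·log₂(1/4) + (1/4)·log₂(1/4)]
  = 0.5000 + 0.5000 + 0.5000
  = 1.5000 bits

I(P;Q) = H(P) + H(Q) - H(P,Q)
  = 1.5000 + 0.8113 - 1.5000
  = 0.8113 bits

Yes. I(P;Q) = 0.8113 bits, which is > 0.75 bits.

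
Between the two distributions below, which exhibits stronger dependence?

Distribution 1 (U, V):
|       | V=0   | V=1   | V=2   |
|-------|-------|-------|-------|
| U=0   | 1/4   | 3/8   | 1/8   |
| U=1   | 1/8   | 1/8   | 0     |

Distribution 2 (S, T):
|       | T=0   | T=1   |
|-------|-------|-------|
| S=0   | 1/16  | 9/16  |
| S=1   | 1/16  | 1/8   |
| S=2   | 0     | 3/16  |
Distribution 1 (U, V):
Marginal P(U) (row sums):
  P(U=0) = 1/4 + 3/8 + 1/8 = 3/4
  P(U=1) = 1/8 + 1/8 + 0 = 1/4
Marginal P(V) (column sums):
  P(V=0) = 1/4 + 1/8 = 3/8
  P(V=1) = 3/8 + 1/8 = 1/2
  P(V=2) = 1/8 + 0 = 1/8

H(U) = -[(3/4)·log₂(3/4) + (1/4)·log₂(1/4)]
  = 0.3113 + 0.5000
  = 0.8113 bits
H(V) = -[(3/8)·log₂(3/8) + (1/2)·log₂(1/2) + (1/8)·log₂(1/8)]
  = 0.5306 + 0.5000 + 0.3750
  = 1.4056 bits
H(U,V) = -[(1/4)·log₂(1/4) + (3/8)·log₂(3/8) + (1/8)·log₂(1/8) + (1/8)·log₂(1/8) + (1/8)·log₂(1/8)]
  = 0.5000 + 0.5306 + 0.3750 + 0.3750 + 0.3750
  = 2.1556 bits

I(U;V) = H(U) + H(V) - H(U,V)
  = 0.8113 + 1.4056 - 2.1556
  = 0.0613 bits

Distribution 2 (S, T):
Marginal P(S) (row sums):
  P(S=0) = 1/16 + 9/16 = 5/8
  P(S=1) = 1/16 + 1/8 = 3/16
  P(S=2) = 0 + 3/16 = 3/16
Marginal P(T) (column sums):
  P(T=0) = 1/16 + 1/16 + 0 = 1/8
  P(T=1) = 9/16 + 1/8 + 3/16 = 7/8

H(S) = -[(5/8)·log₂(5/8) + (3/16)·log₂(3/16) + (3/16)·log₂(3/16)]
  = 0.4238 + 0.4528 + 0.4528
  = 1.3294 bits
H(T) = -[(1/8)·log₂(1/8) + (7/8)·log₂(7/8)]
  = 0.3750 + 0.1686
  = 0.5436 bits
H(S,T) = -[(1/16)·log₂(1/16) + (9/16)·log₂(9/16) + (1/16)·log₂(1/16) + (1/8)·log₂(1/8) + (3/16)·log₂(3/16)]
  = 0.2500 + 0.4669 + 0.2500 + 0.3750 + 0.4528
  = 1.7947 bits

I(S;T) = H(S) + H(T) - H(S,T)
  = 1.3294 + 0.5436 - 1.7947
  = 0.0783 bits

I(S;T) = 0.0783 bits > I(U;V) = 0.0613 bits, so (S, T) has the higher mutual information (stronger dependence).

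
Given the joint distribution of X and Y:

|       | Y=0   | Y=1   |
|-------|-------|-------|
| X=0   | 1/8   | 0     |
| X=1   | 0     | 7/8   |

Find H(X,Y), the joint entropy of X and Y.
H(X,Y) = -Σ P(X,Y) log₂ P(X,Y), summed over the non-zero cells:
H(X,Y) = -[(1/8)·log₂(1/8) + (7/8)·log₂(7/8)]
  = 0.3750 + 0.1686
  = 0.5436 bits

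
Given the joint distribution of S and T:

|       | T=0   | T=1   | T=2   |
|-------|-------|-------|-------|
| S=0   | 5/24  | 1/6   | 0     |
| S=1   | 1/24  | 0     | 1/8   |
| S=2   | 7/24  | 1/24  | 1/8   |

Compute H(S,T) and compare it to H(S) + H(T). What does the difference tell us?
Marginal P(S) (row sums):
  P(S=0) = 5/24 + 1/6 + 0 = 3/8
  P(S=1) = 1/24 + 0 + 1/8 = 1/6
  P(S=2) = 7/24 + 1/24 + 1/8 = 11/24
Marginal P(T) (column sums):
  P(T=0) = 5/24 + 1/24 + 7/24 = 13/24
  P(T=1) = 1/6 + 0 + 1/24 = 5/24
  P(T=2) = 0 + 1/8 + 1/8 = 1/4

H(S,T) = -[(5/24)·log₂(5/24) + (1/6)·log₂(1/6) + (1/24)·log₂(1/24) + (1/8)·log₂(1/8) + (7/24)·log₂(7/24) + (1/24)·log₂(1/24) + (1/8)·log₂(1/8)]
  = 0.4715 + 0.4308 + 0.1910 + 0.3750 + 0.5185 + 0.1910 + 0.3750
  = 2.5528 bits
H(S) = -[(3/8)·log₂(3/8) + (1/6)·log₂(1/6) + (11/24)·log₂(11/24)]
  = 0.5306 + 0.4308 + 0.5159
  = 1.4773 bits
H(T) = -[(13/24)·log₂(13/24) + (5/24)·log₂(5/24) + (1/4)·log₂(1/4)]
  = 0.4791 + 0.4715 + 0.5000
  = 1.4506 bits

H(S) + H(T) = 1.4773 + 1.4506 = 2.9279 bits
Difference: H(S) + H(T) - H(S,T) = 2.9279 - 2.5528 = 0.3751 bits = I(S;T)

The difference is the mutual information; it is positive here, so S and T are dependent (knowing one reduces uncertainty about the other by 0.3751 bits).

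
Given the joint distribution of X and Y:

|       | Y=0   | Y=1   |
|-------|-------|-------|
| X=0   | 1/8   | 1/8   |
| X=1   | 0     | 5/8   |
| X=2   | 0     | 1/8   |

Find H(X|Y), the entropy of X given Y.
Marginal P(Y) (column sums):
  P(Y=0) = 1/8 + 0 + 0 = 1/8
  P(Y=1) = 1/8 + 5/8 + 1/8 = 7/8

H(X|Y) = -Σ P(X,Y)·log₂ P(X|Y), where P(X|Y) = P(X,Y) / P(Y)
  (cells with P(X,Y) = 0 contribute 0)
  (X=0,Y=0): P(X|Y) = (1/8)/(1/8) = 1;  -(1/8)·log₂(1) = 0.0000
  (X=0,Y=1): P(X|Y) = (1/8)/(7/8) = 1/7;  -(1/8)·log₂(1/7) = 0.3509
  (X=1,Y=1): P(X|Y) = (5/8)/(7/8) = 5/7;  -(5/8)·log₂(5/7) = 0.3034
  (X=2,Y=1): P(X|Y) = (1/8)/(7/8) = 1/7;  -(1/8)·log₂(1/7) = 0.3509
H(X|Y) = 0.0000 + 0.3509 + 0.3034 + 0.3509
  = 1.0052 bits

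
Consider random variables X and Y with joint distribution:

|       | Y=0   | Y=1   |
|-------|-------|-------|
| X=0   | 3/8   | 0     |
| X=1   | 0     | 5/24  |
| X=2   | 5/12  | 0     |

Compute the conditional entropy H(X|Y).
Marginal P(Y) (column sums):
  P(Y=0) = 3/8 + 0 + 5/12 = 19/24
  P(Y=1) = 0 + 5/24 + 0 = 5/24

H(X|Y) = -Σ P(X,Y)·log₂ P(X|Y), where P(X|Y) = P(X,Y) / P(Y)
  (cells with P(X,Y) = 0 contribute 0)
  (X=0,Y=0): P(X|Y) = (3/8)/(19/24) = 9/19;  -(3/8)·log₂(9/19) = 0.4043
  (X=1,Y=1): P(X|Y) = (5/24)/(5/24) = 1;  -(5/24)·log₂(1) = 0.0000
  (X=2,Y=0): P(X|Y) = (5/12)/(19/24) = 10/19;  -(5/12)·log₂(10/19) = 0.3858
H(X|Y) = 0.4043 + 0.0000 + 0.3858
  = 0.7901 bits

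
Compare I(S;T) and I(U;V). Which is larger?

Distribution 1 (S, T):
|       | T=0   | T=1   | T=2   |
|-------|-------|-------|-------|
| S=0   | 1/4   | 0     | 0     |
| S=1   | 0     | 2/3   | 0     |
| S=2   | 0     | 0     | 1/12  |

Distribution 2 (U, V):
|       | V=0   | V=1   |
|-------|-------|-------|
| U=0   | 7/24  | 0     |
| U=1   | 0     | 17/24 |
Distribution 1 (S, T):
Marginal P(S) (row sums):
  P(S=0) = 1/4 + 0 + 0 = 1/4
  P(S=1) = 0 + 2/3 + 0 = 2/3
  P(S=2) = 0 + 0 + 1/12 = 1/12
Marginal P(T) (column sums):
  P(T=0) = 1/4 + 0 + 0 = 1/4
  P(T=1) = 0 + 2/3 + 0 = 2/3
  P(T=2) = 0 + 0 + 1/12 = 1/12

H(S) = -[(1/4)·log₂(1/4) + (2/3)·log₂(2/3) + (1/12)·log₂(1/12)]
  = 0.5000 + 0.3900 + 0.2987
  = 1.1887 bits
H(T) = -[(1/4)·log₂(1/4) + (2/3)·log₂(2/3) + (1/12)·log₂(1/12)]
  = 0.5000 + 0.3900 + 0.2987
  = 1.1887 bits
H(S,T) = -[(1/4)·log₂(1/4) + (2/3)·log₂(2/3) + (1/12)·log₂(1/12)]
  = 0.5000 + 0.3900 + 0.2987
  = 1.1887 bits

I(S;T) = H(S) + H(T) - H(S,T)
  = 1.1887 + 1.1887 - 1.1887
  = 1.1887 bits

Distribution 2 (U, V):
Marginal P(U) (row sums):
  P(U=0) = 7/24 + 0 = 7/24
  P(U=1) = 0 + 17/24 = 17/24
Marginal P(V) (column sums):
  P(V=0) = 7/24 + 0 = 7/24
  P(V=1) = 0 + 17/24 = 17/24

H(U) = -[(7/24)·log₂(7/24) + (17/24)·log₂(17/24)]
  = 0.5185 + 0.3524
  = 0.8709 bits
H(V) = -[(7/24)·log₂(7/24) + (17/24)·log₂(17/24)]
  = 0.5185 + 0.3524
  = 0.8709 bits
H(U,V) = -[(7/24)·log₂(7/24) + (17/24)·log₂(17/24)]
  = 0.5185 + 0.3524
  = 0.8709 bits

I(U;V) = H(U) + H(V) - H(U,V)
  = 0.8709 + 0.8709 - 0.8709
  = 0.8709 bits

I(S;T) = 1.1887 bits > I(U;V) = 0.8709 bits, so (S, T) has the higher mutual information (stronger dependence).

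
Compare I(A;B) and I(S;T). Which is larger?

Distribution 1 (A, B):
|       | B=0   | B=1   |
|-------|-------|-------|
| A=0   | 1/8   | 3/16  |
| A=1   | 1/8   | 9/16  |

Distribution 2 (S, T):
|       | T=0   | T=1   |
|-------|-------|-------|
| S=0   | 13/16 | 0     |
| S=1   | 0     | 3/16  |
Distribution 1 (A, B):
Marginal P(A) (row sums):
  P(A=0) = 1/8 + 3/16 = 5/16
  P(A=1) = 1/8 + 9/16 = 11/16
Marginal P(B) (column sums):
  P(B=0) = 1/8 + 1/8 = 1/4
  P(B=1) = 3/16 + 9/16 = 3/4

H(A) = -[(5/16)·log₂(5/16) + (11/16)·log₂(11/16)]
  = 0.5244 + 0.3716
  = 0.8960 bits
H(B) = -[(1/4)·log₂(1/4) + (3/4)·log₂(3/4)]
  = 0.5000 + 0.3113
  = 0.8113 bits
H(A,B) = -[(1/8)·log₂(1/8) + (3/16)·log₂(3/16) + (1/8)·log₂(1/8) + (9/16)·log₂(9/16)]
  = 0.3750 + 0.4528 + 0.3750 + 0.4669
  = 1.6697 bits

I(A;B) = H(A) + H(B) - H(A,B)
  = 0.8960 + 0.8113 - 1.6697
  = 0.0376 bits

Distribution 2 (S, T):
Marginal P(S) (row sums):
  P(S=0) = 13/16 + 0 = 13/16
  P(S=1) = 0 + 3/16 = 3/16
Marginal P(T) (column sums):
  P(T=0) = 13/16 + 0 = 13/16
  P(T=1) = 0 + 3/16 = 3/16

H(S) = -[(13/16)·log₂(13/16) + (3/16)·log₂(3/16)]
  = 0.2434 + 0.4528
  = 0.6962 bits
H(T) = -[(13/16)·log₂(13/16) + (3/16)·log₂(3/16)]
  = 0.2434 + 0.4528
  = 0.6962 bits
H(S,T) = -[(13/16)·log₂(13/16) + (3/16)·log₂(3/16)]
  = 0.2434 + 0.4528
  = 0.6962 bits

I(S;T) = H(S) + H(T) - H(S,T)
  = 0.6962 + 0.6962 - 0.6962
  = 0.6962 bits

I(S;T) = 0.6962 bits > I(A;B) = 0.0376 bits, so (S, T) has the higher mutual information (stronger dependence).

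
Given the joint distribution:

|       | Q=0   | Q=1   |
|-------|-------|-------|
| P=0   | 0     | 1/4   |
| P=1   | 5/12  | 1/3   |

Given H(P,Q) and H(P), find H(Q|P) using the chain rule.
From the chain rule: H(P,Q) = H(P) + H(Q|P)
Therefore: H(Q|P) = H(P,Q) - H(P)

H(P,Q) = -[(1/4)·log₂(1/4) + (5/12)·log₂(5/12) + (1/3)·log₂(1/3)]
  = 0.5000 + 0.5263 + 0.5283
  = 1.5546 bits
Marginal P(P) (row sums):
  P(P=0) = 0 + 1/4 = 1/4
  P(P=1) = 5/12 + 1/3 = 3/4
H(P) = -[(1/4)·log₂(1/4) + (3/4)·log₂(3/4)]
  = 0.5000 + 0.3113
  = 0.8113 bits

H(Q|P) = 1.5546 - 0.8113 = 0.7433 bits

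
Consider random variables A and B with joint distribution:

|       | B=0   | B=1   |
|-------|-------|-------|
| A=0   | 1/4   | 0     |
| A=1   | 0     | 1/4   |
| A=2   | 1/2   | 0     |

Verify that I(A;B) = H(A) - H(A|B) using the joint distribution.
Left side, from I(A;B) = H(A) + H(B) - H(A,B):
Marginal P(A) (row sums):
  P(A=0) = 1/4 + 0 = 1/4
  P(A=1) = 0 + 1/4 = 1/4
  P(A=2) = 1/2 + 0 = 1/2
Marginal P(B) (column sums):
  P(B=0) = 1/4 + 0 + 1/2 = 3/4
  P(B=1) = 0 + 1/4 + 0 = 1/4

H(A) = -[(1/4)·log₂(1/4) + (1/4)·log₂(1/4) + (1/2)·log₂(1/2)]
  = 0.5000 + 0.5000 + 0.5000
  = 1.5000 bits
H(B) = -[(3/4)·log₂(3/4) + (1/4)·log₂(1/4)]
  = 0.3113 + 0.5000
  = 0.8113 bits
H(A,B) = -[(1/4)·log₂(1/4) + (1/4)·log₂(1/4) + (1/2)·log₂(1/2)]
  = 0.5000 + 0.5000 + 0.5000
  = 1.5000 bits

I(A;B) = H(A) + H(B) - H(A,B)
  = 1.5000 + 0.8113 - 1.5000
  = 0.8113 bits

Right side, with H(A|B) computed directly from the conditional probabilities:
H(A|B) = -Σ P(A,B)·log₂ P(A|B), where P(A|B) = P(A,B) / P(B)
  (cells with P(A,B) = 0 contribute 0)
  (A=0,B=0): P(A|B) = (1/4)/(3/4) = 1/3;  -(1/4)·log₂(1/3) = 0.3962
  (A=1,B=1): P(A|B) = (1/4)/(1/4) = 1;  -(1/4)·log₂(1) = 0.0000
  (A=2,B=0): P(A|B) = (1/2)/(3/4) = 2/3;  -(1/2)·log₂(2/3) = 0.2925
H(A|B) = 0.3962 + 0.0000 + 0.2925
  = 0.6887 bits
H(A) - H(A|B) = 1.5000 - 0.6887 = 0.8113 bits

Both sides equal 0.8113 bits, so I(A;B) = H(A) - H(A|B) ✓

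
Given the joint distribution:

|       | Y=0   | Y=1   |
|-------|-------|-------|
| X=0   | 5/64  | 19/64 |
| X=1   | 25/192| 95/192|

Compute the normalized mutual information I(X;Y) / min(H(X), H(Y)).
Marginal P(X) (row sums):
  P(X=0) = 5/64 + 19/64 = 3/8
  P(X=1) = 25/192 + 95/192 = 5/8
Marginal P(Y) (column sums):
  P(Y=0) = 5/64 + 25/192 = 5/24
  P(Y=1) = 19/64 + 95/192 = 19/24

H(X) = -[(3/8)·log₂(3/8) + (5/8)·log₂(5/8)]
  = 0.5306 + 0.4238
  = 0.9544 bits
H(Y) = -[(5/24)·log₂(5/24) + (19/24)·log₂(19/24)]
  = 0.4715 + 0.2668
  = 0.7383 bits
H(X,Y) = -[(5/64)·log₂(5/64) + (19/64)·log₂(19/64) + (25/192)·log₂(25/192) + (95/192)·log₂(95/192)]
  = 0.2873 + 0.5201 + 0.3830 + 0.5023
  = 1.6927 bits

I(X;Y) = H(X) + H(Y) - H(X,Y)
  = 0.9544 + 0.7383 - 1.6927
  = 0.0000 bits

min(H(X), H(Y)) = min(0.9544, 0.7383) = 0.7383 bits
Normalized MI = 0.0000 / 0.7383 = 0.0000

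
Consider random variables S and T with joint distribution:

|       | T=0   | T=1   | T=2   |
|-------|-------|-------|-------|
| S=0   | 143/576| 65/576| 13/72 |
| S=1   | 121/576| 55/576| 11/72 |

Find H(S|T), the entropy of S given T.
Marginal P(T) (column sums):
  P(T=0) = 143/576 + 121/576 = 11/24
  P(T=1) = 65/576 + 55/576 = 5/24
  P(T=2) = 13/72 + 11/72 = 1/3

H(S|T) = -Σ P(S,T)·log₂ P(S|T), where P(S|T) = P(S,T) / P(T)
  (S=0,T=0): P(S|T) = (143/576)/(11/24) = 13/24;  -(143/576)·log₂(13/24) = 0.2196
  (S=0,T=1): P(S|T) = (65/576)/(5/24) = 13/24;  -(65/576)·log₂(13/24) = 0.0998
  (S=0,T=2): P(S|T) = (13/72)/(1/3) = 13/24;  -(13/72)·log₂(13/24) = 0.1597
  (S=1,T=0): P(S|T) = (121/576)/(11/24) = 11/24;  -(121/576)·log₂(11/24) = 0.2364
  (S=1,T=1): P(S|T) = (55/576)/(5/24) = 11/24;  -(55/576)·log₂(11/24) = 0.1075
  (S=1,T=2): P(S|T) = (11/72)/(1/3) = 11/24;  -(11/72)·log₂(11/24) = 0.1720
H(S|T) = 0.2196 + 0.0998 + 0.1597 + 0.2364 + 0.1075 + 0.1720
  = 0.9950 bits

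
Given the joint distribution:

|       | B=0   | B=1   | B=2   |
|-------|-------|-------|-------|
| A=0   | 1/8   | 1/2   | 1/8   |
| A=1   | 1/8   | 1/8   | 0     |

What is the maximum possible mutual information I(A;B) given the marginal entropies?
The upper bound on mutual information is I(A;B) ≤ min(H(A), H(B)).

Marginal P(A) (row sums):
  P(A=0) = 1/8 + 1/2 + 1/8 = 3/4
  P(A=1) = 1/8 + 1/8 + 0 = 1/4
Marginal P(B) (column sums):
  P(B=0) = 1/8 + 1/8 = 1/4
  P(B=1) = 1/2 + 1/8 = 5/8
  P(B=2) = 1/8 + 0 = 1/8

H(A) = -[(3/4)·log₂(3/4) + (1/4)·log₂(1/4)]
  = 0.3113 + 0.5000
  = 0.8113 bits
H(B) = -[(1/4)·log₂(1/4) + (5/8)·log₂(5/8) + (1/8)·log₂(1/8)]
  = 0.5000 + 0.4238 + 0.3750
  = 1.2988 bits

Maximum possible I(A;B) = min(0.8113, 1.2988) = 0.8113 bits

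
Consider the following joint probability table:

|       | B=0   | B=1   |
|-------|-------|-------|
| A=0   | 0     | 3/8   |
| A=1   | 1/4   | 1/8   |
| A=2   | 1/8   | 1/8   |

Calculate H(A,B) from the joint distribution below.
H(A,B) = -Σ P(A,B) log₂ P(A,B), summed over the non-zero cells:
H(A,B) = -[(3/8)·log₂(3/8) + (1/4)·log₂(1/4) + (1/8)·log₂(1/8) + (1/8)·log₂(1/8) + (1/8)·log₂(1/8)]
  = 0.5306 + 0.5000 + 0.3750 + 0.3750 + 0.3750
  = 2.1556 bits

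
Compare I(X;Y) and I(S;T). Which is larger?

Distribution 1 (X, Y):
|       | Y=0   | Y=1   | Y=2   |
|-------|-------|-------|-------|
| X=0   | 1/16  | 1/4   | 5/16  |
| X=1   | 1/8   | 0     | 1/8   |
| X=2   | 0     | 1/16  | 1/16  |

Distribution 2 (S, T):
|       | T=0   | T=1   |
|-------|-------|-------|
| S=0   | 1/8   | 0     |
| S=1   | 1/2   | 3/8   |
Distribution 1 (X, Y):
Marginal P(X) (row sums):
  P(X=0) = 1/16 + 1/4 + 5/16 = 5/8
  P(X=1) = 1/8 + 0 + 1/8 = 1/4
  P(X=2) = 0 + 1/16 + 1/16 = 1/8
Marginal P(Y) (column sums):
  P(Y=0) = 1/16 + 1/8 + 0 = 3/16
  P(Y=1) = 1/4 + 0 + 1/16 = 5/16
  P(Y=2) = 5/16 + 1/8 + 1/16 = 1/2

H(X) = -[(5/8)·log₂(5/8) + (1/4)·log₂(1/4) + (1/8)·log₂(1/8)]
  = 0.4238 + 0.5000 + 0.3750
  = 1.2988 bits
H(Y) = -[(3/16)·log₂(3/16) + (5/16)·log₂(5/16) + (1/2)·log₂(1/2)]
  = 0.4528 + 0.5244 + 0.5000
  = 1.4772 bits
H(X,Y) = -[(1/16)·log₂(1/16) + (1/4)·log₂(1/4) + (5/16)·log₂(5/16) + (1/8)·log₂(1/8) + (1/8)·log₂(1/8) + (1/16)·log₂(1/16) + (1/16)·log₂(1/16)]
  = 0.2500 + 0.5000 + 0.5244 + 0.3750 + 0.3750 + 0.2500 + 0.2500
  = 2.5244 bits

I(X;Y) = H(X) + H(Y) - H(X,Y)
  = 1.2988 + 1.4772 - 2.5244
  = 0.2516 bits

Distribution 2 (S, T):
Marginal P(S) (row sums):
  P(S=0) = 1/8 + 0 = 1/8
  P(S=1) = 1/2 + 3/8 = 7/8
Marginal P(T) (column sums):
  P(T=0) = 1/8 + 1/2 = 5/8
  P(T=1) = 0 + 3/8 = 3/8

H(S) = -[(1/8)·log₂(1/8) + (7/8)·log₂(7/8)]
  = 0.3750 + 0.1686
  = 0.5436 bits
H(T) = -[(5/8)·log₂(5/8) + (3/8)·log₂(3/8)]
  = 0.4238 + 0.5306
  = 0.9544 bits
H(S,T) = -[(1/8)·log₂(1/8) + (1/2)·log₂(1/2) + (3/8)·log₂(3/8)]
  = 0.3750 + 0.5000 + 0.5306
  = 1.4056 bits

I(S;T) = H(S) + H(T) - H(S,T)
  = 0.5436 + 0.9544 - 1.4056
  = 0.0924 bits

I(X;Y) = 0.2516 bits > I(S;T) = 0.0924 bits, so (X, Y) has the higher mutual information (stronger dependence).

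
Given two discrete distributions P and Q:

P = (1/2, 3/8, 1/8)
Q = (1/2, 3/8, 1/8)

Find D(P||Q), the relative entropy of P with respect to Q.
D(P||Q) = Σ P(i) log₂(P(i)/Q(i))
  i=0: (1/2) × log₂((1/2)/(1/2)) = (1/2) × log₂(1) = 0.0000
  i=1: (3/8) × log₂((3/8)/(3/8)) = (3/8) × log₂(1) = 0.0000
  i=2: (1/8) × log₂((1/8)/(1/8)) = (1/8) × log₂(1) = 0.0000
D(P||Q) = 0.0000 + 0.0000 + 0.0000
  = 0.0000 bits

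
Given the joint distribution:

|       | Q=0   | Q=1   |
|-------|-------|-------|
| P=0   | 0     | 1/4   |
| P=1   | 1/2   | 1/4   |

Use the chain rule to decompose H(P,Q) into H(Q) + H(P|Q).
By the chain rule: H(P,Q) = H(Q) + H(P|Q)

Marginal P(Q) (column sums):
  P(Q=0) = 0 + 1/2 = 1/2
  P(Q=1) = 1/4 + 1/4 = 1/2
H(Q) = -[(1/2)·log₂(1/2) + (1/2)·log₂(1/2)]
  = 0.5000 + 0.5000
  = 1.0000 bits
H(P|Q) = -Σ P(P,Q)·log₂ P(P|Q), where P(P|Q) = P(P,Q) / P(Q)
  (cells with P(P,Q) = 0 contribute 0)
  (P=0,Q=1): P(P|Q) = (1/4)/(1/2) = 1/2;  -(1/4)·log₂(1/2) = 0.2500
  (P=1,Q=0): P(P|Q) = (1/2)/(1/2) = 1;  -(1/2)·log₂(1) = 0.0000
  (P=1,Q=1): P(P|Q) = (1/4)/(1/2) = 1/2;  -(1/4)·log₂(1/2) = 0.2500
H(P|Q) = 0.2500 + 0.0000 + 0.2500
  = 0.5000 bits

H(P,Q) = H(Q) + H(P|Q) = 1.0000 + 0.5000 = 1.5000 bits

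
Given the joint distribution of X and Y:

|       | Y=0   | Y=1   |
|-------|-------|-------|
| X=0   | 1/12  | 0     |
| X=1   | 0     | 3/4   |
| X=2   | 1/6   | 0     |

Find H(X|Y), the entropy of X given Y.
Marginal P(Y) (column sums):
  P(Y=0) = 1/12 + 0 + 1/6 = 1/4
  P(Y=1) = 0 + 3/4 + 0 = 3/4

H(X|Y) = -Σ P(X,Y)·log₂ P(X|Y), where P(X|Y) = P(X,Y) / P(Y)
  (cells with P(X,Y) = 0 contribute 0)
  (X=0,Y=0): P(X|Y) = (1/12)/(1/4) = 1/3;  -(1/12)·log₂(1/3) = 0.1321
  (X=1,Y=1): P(X|Y) = (3/4)/(3/4) = 1;  -(3/4)·log₂(1) = 0.0000
  (X=2,Y=0): P(X|Y) = (1/6)/(1/4) = 2/3;  -(1/6)·log₂(2/3) = 0.0975
H(X|Y) = 0.1321 + 0.0000 + 0.0975
  = 0.2296 bits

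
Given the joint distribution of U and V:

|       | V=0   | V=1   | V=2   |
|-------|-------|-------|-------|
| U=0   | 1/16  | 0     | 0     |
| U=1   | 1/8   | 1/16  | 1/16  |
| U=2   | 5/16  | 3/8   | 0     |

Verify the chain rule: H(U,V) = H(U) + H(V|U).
Left side:
H(U,V) = -[(1/16)·log₂(1/16) + (1/8)·log₂(1/8) + (1/16)·log₂(1/16) + (1/16)·log₂(1/16) + (5/16)·log₂(5/16) + (3/8)·log₂(3/8)]
  = 0.2500 + 0.3750 + 0.2500 + 0.2500 + 0.5244 + 0.5306
  = 2.1800 bits

Right side:
Marginal P(U) (row sums):
  P(U=0) = 1/16 + 0 + 0 = 1/16
  P(U=1) = 1/8 + 1/16 + 1/16 = 1/4
  P(U=2) = 5/16 + 3/8 + 0 = 11/16
H(U) = -[(1/16)·log₂(1/16) + (1/4)·log₂(1/4) + (11/16)·log₂(11/16)]
  = 0.2500 + 0.5000 + 0.3716
  = 1.1216 bits
H(V|U) = -Σ P(U,V)·log₂ P(V|U), where P(V|U) = P(U,V) / P(U)
  (cells with P(U,V) = 0 contribute 0)
  (U=0,V=0): P(V|U) = (1/16)/(1/16) = 1;  -(1/16)·log₂(1) = 0.0000
  (U=1,V=0): P(V|U) = (1/8)/(1/4) = 1/2;  -(1/8)·log₂(1/2) = 0.1250
  (U=1,V=1): P(V|U) = (1/16)/(1/4) = 1/4;  -(1/16)·log₂(1/4) = 0.1250
  (U=1,V=2): P(V|U) = (1/16)/(1/4) = 1/4;  -(1/16)·log₂(1/4) = 0.1250
  (U=2,V=0): P(V|U) = (5/16)/(11/16) = 5/11;  -(5/16)·log₂(5/11) = 0.3555
  (U=2,V=1): P(V|U) = (3/8)/(11/16) = 6/11;  -(3/8)·log₂(6/11) = 0.3279
H(V|U) = 0.0000 + 0.1250 + 0.1250 + 0.1250 + 0.3555 + 0.3279
  = 1.0584 bits
H(U) + H(V|U) = 1.1216 + 1.0584 = 2.1800 bits

Both sides equal 2.1800 bits, so the chain rule holds ✓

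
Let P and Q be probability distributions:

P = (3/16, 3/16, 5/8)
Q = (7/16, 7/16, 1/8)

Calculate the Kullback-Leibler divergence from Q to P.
D(P||Q) = Σ P(i) log₂(P(i)/Q(i))
  i=0: (3/16) × log₂((3/16)/(7/16)) = (3/16) × log₂(3/7) = -0.2292
  i=1: (3/16) × log₂((3/16)/(7/16)) = (3/16) × log₂(3/7) = -0.2292
  i=2: (5/8) × log₂((5/8)/(1/8)) = (5/8) × log₂(5) = 1.4512
D(P||Q) = -0.2292 - 0.2292 + 1.4512
  = 0.9928 bits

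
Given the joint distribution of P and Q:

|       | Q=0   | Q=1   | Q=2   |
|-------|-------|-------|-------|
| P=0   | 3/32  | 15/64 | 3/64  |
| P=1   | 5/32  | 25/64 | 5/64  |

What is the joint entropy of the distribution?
H(P,Q) = -Σ P(P,Q) log₂ P(P,Q), summed over the non-zero cells:
H(P,Q) = -[(3/32)·log₂(3/32) + (15/64)·log₂(15/64) + (3/64)·log₂(3/64) + (5/32)·log₂(5/32) + (25/64)·log₂(25/64) + (5/64)·log₂(5/64)]
  = 0.3202 + 0.4906 + 0.2070 + 0.4184 + 0.5297 + 0.2873
  = 2.2532 bits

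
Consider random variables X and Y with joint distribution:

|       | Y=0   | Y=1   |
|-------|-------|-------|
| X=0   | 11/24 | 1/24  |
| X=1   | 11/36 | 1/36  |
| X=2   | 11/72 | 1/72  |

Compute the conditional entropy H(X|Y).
Marginal P(Y) (column sums):
  P(Y=0) = 11/24 + 11/36 + 11/72 = 11/12
  P(Y=1) = 1/24 + 1/36 + 1/72 = 1/12

H(X|Y) = -Σ P(X,Y)·log₂ P(X|Y), where P(X|Y) = P(X,Y) / P(Y)
  (X=0,Y=0): P(X|Y) = (11/24)/(11/12) = 1/2;  -(11/24)·log₂(1/2) = 0.4583
  (X=0,Y=1): P(X|Y) = (1/24)/(1/12) = 1/2;  -(1/24)·log₂(1/2) = 0.0417
  (X=1,Y=0): P(X|Y) = (11/36)/(11/12) = 1/3;  -(11/36)·log₂(1/3) = 0.4843
  (X=1,Y=1): P(X|Y) = (1/36)/(1/12) = 1/3;  -(1/36)·log₂(1/3) = 0.0440
  (X=2,Y=0): P(X|Y) = (11/72)/(11/12) = 1/6;  -(11/72)·log₂(1/6) = 0.3949
  (X=2,Y=1): P(X|Y) = (1/72)/(1/12) = 1/6;  -(1/72)·log₂(1/6) = 0.0359
H(X|Y) = 0.4583 + 0.0417 + 0.4843 + 0.0440 + 0.3949 + 0.0359
  = 1.4591 bits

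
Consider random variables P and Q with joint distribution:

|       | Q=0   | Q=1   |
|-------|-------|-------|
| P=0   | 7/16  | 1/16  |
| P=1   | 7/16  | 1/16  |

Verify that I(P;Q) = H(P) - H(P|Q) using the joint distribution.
Left side, from I(P;Q) = H(P) + H(Q) - H(P,Q):
Marginal P(P) (row sums):
  P(P=0) = 7/16 + 1/16 = 1/2
  P(P=1) = 7/16 + 1/16 = 1/2
Marginal P(Q) (column sums):
  P(Q=0) = 7/16 + 7/16 = 7/8
  P(Q=1) = 1/16 + 1/16 = 1/8

H(P) = -[(1/2)·log₂(1/2) + (1/2)·log₂(1/2)]
  = 0.5000 + 0.5000
  = 1.0000 bits
H(Q) = -[(7/8)·log₂(7/8) + (1/8)·log₂(1/8)]
  = 0.1686 + 0.3750
  = 0.5436 bits
H(P,Q) = -[(7/16)·log₂(7/16) + (1/16)·log₂(1/16) + (7/16)·log₂(7/16) + (1/16)·log₂(1/16)]
  = 0.5218 + 0.2500 + 0.5218 + 0.2500
  = 1.5436 bits

I(P;Q) = H(P) + H(Q) - H(P,Q)
  = 1.0000 + 0.5436 - 1.5436
  = 0.0000 bits

Right side, with H(P|Q) computed directly from the conditional probabilities:
H(P|Q) = -Σ P(P,Q)·log₂ P(P|Q), where P(P|Q) = P(P,Q) / P(Q)
  (P=0,Q=0): P(P|Q) = (7/16)/(7/8) = 1/2;  -(7/16)·log₂(1/2) = 0.4375
  (P=0,Q=1): P(P|Q) = (1/16)/(1/8) = 1/2;  -(1/16)·log₂(1/2) = 0.0625
  (P=1,Q=0): P(P|Q) = (7/16)/(7/8) = 1/2;  -(7/16)·log₂(1/2) = 0.4375
  (P=1,Q=1): P(P|Q) = (1/16)/(1/8) = 1/2;  -(1/16)·log₂(1/2) = 0.0625
H(P|Q) = 0.4375 + 0.0625 + 0.4375 + 0.0625
  = 1.0000 bits
H(P) - H(P|Q) = 1.0000 - 1.0000 = 0.0000 bits

Both sides equal 0.0000 bits, so I(P;Q) = H(P) - H(P|Q) ✓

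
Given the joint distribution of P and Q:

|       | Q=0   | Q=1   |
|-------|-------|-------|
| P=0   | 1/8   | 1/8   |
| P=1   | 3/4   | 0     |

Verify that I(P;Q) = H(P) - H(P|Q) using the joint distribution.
Left side, from I(P;Q) = H(P) + H(Q) - H(P,Q):
Marginal P(P) (row sums):
  P(P=0) = 1/8 + 1/8 = 1/4
  P(P=1) = 3/4 + 0 = 3/4
Marginal P(Q) (column sums):
  P(Q=0) = 1/8 + 3/4 = 7/8
  P(Q=1) = 1/8 + 0 = 1/8

H(P) = -[(1/4)·log₂(1/4) + (3/4)·log₂(3/4)]
  = 0.5000 + 0.3113
  = 0.8113 bits
H(Q) = -[(7/8)·log₂(7/8) + (1/8)·log₂(1/8)]
  = 0.1686 + 0.3750
  = 0.5436 bits
H(P,Q) = -[(1/8)·log₂(1/8) + (1/8)·log₂(1/8) + (3/4)·log₂(3/4)]
  = 0.3750 + 0.3750 + 0.3113
  = 1.0613 bits

I(P;Q) = H(P) + H(Q) - H(P,Q)
  = 0.8113 + 0.5436 - 1.0613
  = 0.2936 bits

Right side, with H(P|Q) computed directly from the conditional probabilities:
H(P|Q) = -Σ P(P,Q)·log₂ P(P|Q), where P(P|Q) = P(P,Q) / P(Q)
  (cells with P(P,Q) = 0 contribute 0)
  (P=0,Q=0): P(P|Q) = (1/8)/(7/8) = 1/7;  -(1/8)·log₂(1/7) = 0.3509
  (P=0,Q=1): P(P|Q) = (1/8)/(1/8) = 1;  -(1/8)·log₂(1) = 0.0000
  (P=1,Q=0): P(P|Q) = (3/4)/(7/8) = 6/7;  -(3/4)·log₂(6/7) = 0.1668
H(P|Q) = 0.3509 + 0.0000 + 0.1668
  = 0.5177 bits
H(P) - H(P|Q) = 0.8113 - 0.5177 = 0.2936 bits

Both sides equal 0.2936 bits, so I(P;Q) = H(P) - H(P|Q) ✓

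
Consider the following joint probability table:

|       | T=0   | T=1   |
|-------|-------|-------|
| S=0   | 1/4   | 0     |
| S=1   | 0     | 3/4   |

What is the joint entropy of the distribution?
H(S,T) = -Σ P(S,T) log₂ P(S,T), summed over the non-zero cells:
H(S,T) = -[(1/4)·log₂(1/4) + (3/4)·log₂(3/4)]
  = 0.5000 + 0.3113
  = 0.8113 bits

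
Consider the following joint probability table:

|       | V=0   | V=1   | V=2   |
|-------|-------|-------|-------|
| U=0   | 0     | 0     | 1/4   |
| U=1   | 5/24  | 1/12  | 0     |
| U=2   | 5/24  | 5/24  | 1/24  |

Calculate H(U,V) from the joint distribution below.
H(U,V) = -Σ P(U,V) log₂ P(U,V), summed over the non-zero cells:
H(U,V) = -[(1/4)·log₂(1/4) + (5/24)·log₂(5/24) + (1/12)·log₂(1/12) + (5/24)·log₂(5/24) + (5/24)·log₂(5/24) + (1/24)·log₂(1/24)]
  = 0.5000 + 0.4715 + 0.2987 + 0.4715 + 0.4715 + 0.1910
  = 2.4042 bits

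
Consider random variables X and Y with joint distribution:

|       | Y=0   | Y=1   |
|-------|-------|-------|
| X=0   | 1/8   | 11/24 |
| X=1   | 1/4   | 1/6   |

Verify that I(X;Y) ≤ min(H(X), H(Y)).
Marginal P(X) (row sums):
  P(X=0) = 1/8 + 11/24 = 7/12
  P(X=1) = 1/4 + 1/6 = 5/12
Marginal P(Y) (column sums):
  P(Y=0) = 1/8 + 1/4 = 3/8
  P(Y=1) = 11/24 + 1/6 = 5/8

H(X) = -[(7/12)·log₂(7/12) + (5/12)·log₂(5/12)]
  = 0.4536 + 0.5263
  = 0.9799 bits
H(Y) = -[(3/8)·log₂(3/8) + (5/8)·log₂(5/8)]
  = 0.5306 + 0.4238
  = 0.9544 bits
H(X,Y) = -[(1/8)·log₂(1/8) + (11/24)·log₂(11/24) + (1/4)·log₂(1/4) + (1/6)·log₂(1/6)]
  = 0.3750 + 0.5159 + 0.5000 + 0.4308
  = 1.8217 bits

I(X;Y) = H(X) + H(Y) - H(X,Y)
  = 0.9799 + 0.9544 - 1.8217
  = 0.1126 bits

min(H(X), H(Y)) = min(0.9799, 0.9544) = 0.9544 bits
Since 0.1126 ≤ 0.9544, the bound is satisfied ✓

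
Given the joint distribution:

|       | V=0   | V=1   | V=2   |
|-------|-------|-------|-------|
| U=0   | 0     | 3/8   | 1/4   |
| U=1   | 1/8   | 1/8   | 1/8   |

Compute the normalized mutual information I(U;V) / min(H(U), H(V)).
Marginal P(U) (row sums):
  P(U=0) = 0 + 3/8 + 1/4 = 5/8
  P(U=1) = 1/8 + 1/8 + 1/8 = 3/8
Marginal P(V) (column sums):
  P(V=0) = 0 + 1/8 = 1/8
  P(V=1) = 3/8 + 1/8 = 1/2
  P(V=2) = 1/4 + 1/8 = 3/8

H(U) = -[(5/8)·log₂(5/8) + (3/8)·log₂(3/8)]
  = 0.4238 + 0.5306
  = 0.9544 bits
H(V) = -[(1/8)·log₂(1/8) + (1/2)·log₂(1/2) + (3/8)·log₂(3/8)]
  = 0.3750 + 0.5000 + 0.5306
  = 1.4056 bits
H(U,V) = -[(3/8)·log₂(3/8) + (1/4)·log₂(1/4) + (1/8)·log₂(1/8) + (1/8)·log₂(1/8) + (1/8)·log₂(1/8)]
  = 0.5306 + 0.5000 + 0.3750 + 0.3750 + 0.3750
  = 2.1556 bits

I(U;V) = H(U) + H(V) - H(U,V)
  = 0.9544 + 1.4056 - 2.1556
  = 0.2044 bits

min(H(U), H(V)) = min(0.9544, 1.4056) = 0.9544 bits
Normalized MI = 0.2044 / 0.9544 = 0.2142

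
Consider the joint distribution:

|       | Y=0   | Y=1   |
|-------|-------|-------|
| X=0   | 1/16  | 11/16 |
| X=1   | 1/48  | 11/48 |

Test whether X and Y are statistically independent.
Marginal P(X) (row sums):
  P(X=0) = 1/16 + 11/16 = 3/4
  P(X=1) = 1/48 + 11/48 = 1/4
Marginal P(Y) (column sums):
  P(Y=0) = 1/16 + 1/48 = 1/12
  P(Y=1) = 11/16 + 11/48 = 11/12

X and Y are independent iff P(X=i,Y=j) = P(X=i)·P(Y=j) for every cell.
  P(X=0)·P(Y=0) = 3/4 × 1/12 = 1/16 = P(X=0,Y=0) ✓
  P(X=0)·P(Y=1) = 3/4 × 11/12 = 11/16 = P(X=0,Y=1) ✓
  P(X=1)·P(Y=0) = 1/4 × 1/12 = 1/48 = P(X=1,Y=0) ✓
  P(X=1)·P(Y=1) = 1/4 × 11/12 = 11/48 = P(X=1,Y=1) ✓

Yes, X and Y are independent: every cell factors, so I(X;Y) = 0 bits.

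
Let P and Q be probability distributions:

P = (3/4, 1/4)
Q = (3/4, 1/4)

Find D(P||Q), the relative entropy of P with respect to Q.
D(P||Q) = Σ P(i) log₂(P(i)/Q(i))
  i=0: (3/4) × log₂((3/4)/(3/4)) = (3/4) × log₂(1) = 0.0000
  i=1: (1/4) × log₂((1/4)/(1/4)) = (1/4) × log₂(1) = 0.0000
D(P||Q) = 0.0000 + 0.0000
  = 0.0000 bits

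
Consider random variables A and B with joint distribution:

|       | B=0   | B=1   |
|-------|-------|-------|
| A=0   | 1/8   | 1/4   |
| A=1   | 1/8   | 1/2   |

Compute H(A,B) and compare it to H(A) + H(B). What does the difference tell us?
Marginal P(A) (row sums):
  P(A=0) = 1/8 + 1/4 = 3/8
  P(A=1) = 1/8 + 1/2 = 5/8
Marginal P(B) (column sums):
  P(B=0) = 1/8 + 1/8 = 1/4
  P(B=1) = 1/4 + 1/2 = 3/4

H(A,B) = -[(1/8)·log₂(1/8) + (1/4)·log₂(1/4) + (1/8)·log₂(1/8) + (1/2)·log₂(1/2)]
  = 0.3750 + 0.5000 + 0.3750 + 0.5000
  = 1.7500 bits
H(A) = -[(3/8)·log₂(3/8) + (5/8)·log₂(5/8)]
  = 0.5306 + 0.4238
  = 0.9544 bits
H(B) = -[(1/4)·log₂(1/4) + (3/4)·log₂(3/4)]
  = 0.5000 + 0.3113
  = 0.8113 bits

H(A) + H(B) = 0.9544 + 0.8113 = 1.7657 bits
Difference: H(A) + H(B) - H(A,B) = 1.7657 - 1.7500 = 0.0157 bits = I(A;B)

The difference is the mutual information; it is positive here, so A and B are dependent (knowing one reduces uncertainty about the other by 0.0157 bits).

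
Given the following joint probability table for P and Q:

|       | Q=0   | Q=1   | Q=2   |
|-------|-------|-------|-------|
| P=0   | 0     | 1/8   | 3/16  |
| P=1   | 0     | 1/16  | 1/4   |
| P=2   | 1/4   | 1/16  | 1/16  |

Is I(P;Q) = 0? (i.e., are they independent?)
Marginal P(P) (row sums):
  P(P=0) = 0 + 1/8 + 3/16 = 5/16
  P(P=1) = 0 + 1/16 + 1/4 = 5/16
  P(P=2) = 1/4 + 1/16 + 1/16 = 3/8
Marginal P(Q) (column sums):
  P(Q=0) = 0 + 0 + 1/4 = 1/4
  P(Q=1) = 1/8 + 1/16 + 1/16 = 1/4
  P(Q=2) = 3/16 + 1/4 + 1/16 = 1/2

P and Q are independent iff P(P=i,Q=j) = P(P=i)·P(Q=j) for every cell.
  P(P=0)·P(Q=0) = 5/16 × 1/4 = 5/64, but P(P=0,Q=0) = 0 ✗

No, P and Q are not independent. Quantitatively, I(P;Q) > 0:

H(P) = -[(5/16)·log₂(5/16) + (5/16)·log₂(5/16) + (3/8)·log₂(3/8)]
  = 0.5244 + 0.5244 + 0.5306
  = 1.5794 bits
H(Q) = -[(1/4)·log₂(1/4) + (1/4)·log₂(1/4) + (1/2)·log₂(1/2)]
  = 0.5000 + 0.5000 + 0.5000
  = 1.5000 bits
H(P,Q) = -[(1/8)·log₂(1/8) + (3/16)·log₂(3/16) + (1/16)·log₂(1/16) + (1/4)·log₂(1/4) + (1/4)·log₂(1/4) + (1/16)·log₂(1/16) + (1/16)·log₂(1/16)]
  = 0.3750 + 0.4528 + 0.2500 + 0.5000 + 0.5000 + 0.2500 + 0.2500
  = 2.5778 bits
I(P;Q) = H(P) + H(Q) - H(P,Q) = 1.5794 + 1.5000 - 2.5778 = 0.5016 bits > 0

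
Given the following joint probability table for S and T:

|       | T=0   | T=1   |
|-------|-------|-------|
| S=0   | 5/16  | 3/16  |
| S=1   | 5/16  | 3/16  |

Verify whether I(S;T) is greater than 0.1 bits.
Marginal P(S) (row sums):
  P(S=0) = 5/16 + 3/16 = 1/2
  P(S=1) = 5/16 + 3/16 = 1/2
Marginal P(T) (column sums):
  P(T=0) = 5/16 + 5/16 = 5/8
  P(T=1) = 3/16 + 3/16 = 3/8

H(S) = -[(1/2)·log₂(1/2) + (1/2)·log₂(1/2)]
  = 0.5000 + 0.5000
  = 1.0000 bits
H(T) = -[(5/8)·log₂(5/8) + (3/8)·log₂(3/8)]
  = 0.4238 + 0.5306
  = 0.9544 bits
H(S,T) = -[(5/16)·log₂(5/16) + (3/16)·log₂(3/16) + (5/16)·log₂(5/16) + (3/16)·log₂(3/16)]
  = 0.5244 + 0.4528 + 0.5244 + 0.4528
  = 1.9544 bits

I(S;T) = H(S) + H(T) - H(S,T)
  = 1.0000 + 0.9544 - 1.9544
  = 0.0000 bits

No. I(S;T) = 0.0000 bits, which is ≤ 0.1 bits.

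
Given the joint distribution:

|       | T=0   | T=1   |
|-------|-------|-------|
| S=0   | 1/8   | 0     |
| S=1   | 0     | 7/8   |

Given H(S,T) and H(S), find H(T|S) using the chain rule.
From the chain rule: H(S,T) = H(S) + H(T|S)
Therefore: H(T|S) = H(S,T) - H(S)

H(S,T) = -[(1/8)·log₂(1/8) + (7/8)·log₂(7/8)]
  = 0.3750 + 0.1686
  = 0.5436 bits
Marginal P(S) (row sums):
  P(S=0) = 1/8 + 0 = 1/8
  P(S=1) = 0 + 7/8 = 7/8
H(S) = -[(1/8)·log₂(1/8) + (7/8)·log₂(7/8)]
  = 0.3750 + 0.1686
  = 0.5436 bits

H(T|S) = 0.5436 - 0.5436 = 0.0000 bits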